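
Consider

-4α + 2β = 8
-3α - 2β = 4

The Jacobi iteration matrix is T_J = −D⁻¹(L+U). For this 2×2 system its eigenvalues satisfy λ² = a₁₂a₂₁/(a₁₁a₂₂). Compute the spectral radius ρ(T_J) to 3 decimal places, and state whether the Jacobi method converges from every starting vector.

a₁₂a₂₁/(a₁₁a₂₂) = (2)·(-3) / ((-4)·(-2)) = -0.750000
ρ = √|-0.750000| = √0.750000 = 0.866
ρ < 1, so Jacobi converges

0.866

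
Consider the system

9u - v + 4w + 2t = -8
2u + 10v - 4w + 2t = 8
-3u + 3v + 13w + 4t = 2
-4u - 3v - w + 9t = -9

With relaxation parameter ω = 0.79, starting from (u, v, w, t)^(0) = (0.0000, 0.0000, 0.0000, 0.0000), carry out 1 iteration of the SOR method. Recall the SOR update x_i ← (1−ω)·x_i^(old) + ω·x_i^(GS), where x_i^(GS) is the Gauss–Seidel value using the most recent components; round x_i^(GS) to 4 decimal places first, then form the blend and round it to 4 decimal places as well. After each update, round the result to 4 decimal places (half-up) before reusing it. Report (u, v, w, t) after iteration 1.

(-0.7022, 0.7429, -0.1419, -0.8534)

Iteration 1:
  u: GS value = (-8 - (-1)·0.0000 - (4)·0.0000 - (2)·0.0000) / (9) = -0.8889;  u ← (1−ω)·0.0000 + ω·-0.8889 = -0.7022
  v: GS value = (8 - (2)·-0.7022 - (-4)·0.0000 - (2)·0.0000) / (10) = 0.9404;  v ← (1−ω)·0.0000 + ω·0.9404 = 0.7429
  w: GS value = (2 - (-3)·-0.7022 - (3)·0.7429 - (4)·0.0000) / (13) = -0.1796;  w ← (1−ω)·0.0000 + ω·-0.1796 = -0.1419
  t: GS value = (-9 - (-4)·-0.7022 - (-3)·0.7429 - (-1)·-0.1419) / (9) = -1.0802;  t ← (1−ω)·0.0000 + ω·-1.0802 = -0.8534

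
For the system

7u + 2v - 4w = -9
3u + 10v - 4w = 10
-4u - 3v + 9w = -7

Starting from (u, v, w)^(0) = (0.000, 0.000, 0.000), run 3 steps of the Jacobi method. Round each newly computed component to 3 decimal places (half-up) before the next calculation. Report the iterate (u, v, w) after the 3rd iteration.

(-2.173, 1.198, -1.315)

Iteration 1:
  u = (-9 - (2)·0.000 - (-4)·0.000) / (7) = -1.286
  v = (10 - (3)·0.000 - (-4)·0.000) / (10) = 1.000
  w = (-7 - (-4)·0.000 - (-3)·0.000) / (9) = -0.778
Iteration 2:
  u = (-9 - (2)·1.000 - (-4)·-0.778) / (7) = -2.016
  v = (10 - (3)·-1.286 - (-4)·-0.778) / (10) = 1.075
  w = (-7 - (-4)·-1.286 - (-3)·1.000) / (9) = -1.016
Iteration 3:
  u = (-9 - (2)·1.075 - (-4)·-1.016) / (7) = -2.173
  v = (10 - (3)·-2.016 - (-4)·-1.016) / (10) = 1.198
  w = (-7 - (-4)·-2.016 - (-3)·1.075) / (9) = -1.315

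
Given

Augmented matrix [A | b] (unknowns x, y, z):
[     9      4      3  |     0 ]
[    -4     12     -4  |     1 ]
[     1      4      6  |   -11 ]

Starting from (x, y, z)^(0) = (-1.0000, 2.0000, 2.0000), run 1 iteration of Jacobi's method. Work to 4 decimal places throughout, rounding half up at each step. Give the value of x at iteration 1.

-1.5556

Iteration 1:
  x = (0 - (4)·2.0000 - (3)·2.0000) / (9) = -1.5556
  y = (1 - (-4)·-1.0000 - (-4)·2.0000) / (12) = 0.4167
  z = (-11 - (1)·-1.0000 - (4)·2.0000) / (6) = -3.0000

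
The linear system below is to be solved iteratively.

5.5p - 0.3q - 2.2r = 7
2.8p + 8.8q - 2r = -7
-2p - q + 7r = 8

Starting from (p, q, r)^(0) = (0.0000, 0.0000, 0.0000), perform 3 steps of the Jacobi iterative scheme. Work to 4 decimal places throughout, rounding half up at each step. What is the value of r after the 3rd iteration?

1.4903

Iteration 1:
  p = (7 - (-0.3)·0.0000 - (-2.2)·0.0000) / (5.5) = 1.2727
  q = (-7 - (2.8)·0.0000 - (-2)·0.0000) / (8.8) = -0.7955
  r = (8 - (-2)·0.0000 - (-1)·0.0000) / (7) = 1.1429
Iteration 2:
  p = (7 - (-0.3)·-0.7955 - (-2.2)·1.1429) / (5.5) = 1.6865
  q = (-7 - (2.8)·1.2727 - (-2)·1.1429) / (8.8) = -0.9407
  r = (8 - (-2)·1.2727 - (-1)·-0.7955) / (7) = 1.3928
Iteration 3:
  p = (7 - (-0.3)·-0.9407 - (-2.2)·1.3928) / (5.5) = 1.7785
  q = (-7 - (2.8)·1.6865 - (-2)·1.3928) / (8.8) = -1.0155
  r = (8 - (-2)·1.6865 - (-1)·-0.9407) / (7) = 1.4903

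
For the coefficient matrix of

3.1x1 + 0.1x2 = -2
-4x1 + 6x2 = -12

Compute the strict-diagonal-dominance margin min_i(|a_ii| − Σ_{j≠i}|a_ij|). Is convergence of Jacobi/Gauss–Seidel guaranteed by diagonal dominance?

row 1: |3.1| − (0.1) = 3
row 2: |6| − (4) = 2
minimum over rows = 2 → strictly diagonally dominant (convergence guaranteed)

2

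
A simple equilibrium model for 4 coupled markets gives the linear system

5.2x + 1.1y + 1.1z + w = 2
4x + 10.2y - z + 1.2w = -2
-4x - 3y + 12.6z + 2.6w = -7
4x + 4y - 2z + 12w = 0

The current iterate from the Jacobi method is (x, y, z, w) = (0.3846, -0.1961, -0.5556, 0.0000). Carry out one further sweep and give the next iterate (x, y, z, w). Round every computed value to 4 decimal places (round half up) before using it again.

One sweep:
  x = (2 - (1.1)·-0.1961 - (1.1)·-0.5556 - (1)·0.0000) / (5.2) = 0.5436
  y = (-2 - (4)·0.3846 - (-1)·-0.5556 - (1.2)·0.0000) / (10.2) = -0.4014
  z = (-7 - (-4)·0.3846 - (-3)·-0.1961 - (2.6)·0.0000) / (12.6) = -0.4802
  w = (0 - (4)·0.3846 - (4)·-0.1961 - (-2)·-0.5556) / (12) = -0.1554

(0.5436, -0.4014, -0.4802, -0.1554)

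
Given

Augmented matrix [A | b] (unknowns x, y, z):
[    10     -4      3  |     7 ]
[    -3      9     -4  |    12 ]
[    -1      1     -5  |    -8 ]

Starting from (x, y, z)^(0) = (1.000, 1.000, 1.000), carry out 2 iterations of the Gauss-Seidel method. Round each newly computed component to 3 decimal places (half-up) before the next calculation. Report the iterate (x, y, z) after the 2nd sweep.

(0.963, 2.476, 1.903)

Iteration 1:
  x = (7 - (-4)·1.000 - (3)·1.000) / (10) = 0.800
  y = (12 - (-3)·0.800 - (-4)·1.000) / (9) = 2.044
  z = (-8 - (-1)·0.800 - (1)·2.044) / (-5) = 1.849
Iteration 2:
  x = (7 - (-4)·2.044 - (3)·1.849) / (10) = 0.963
  y = (12 - (-3)·0.963 - (-4)·1.849) / (9) = 2.476
  z = (-8 - (-1)·0.963 - (1)·2.476) / (-5) = 1.903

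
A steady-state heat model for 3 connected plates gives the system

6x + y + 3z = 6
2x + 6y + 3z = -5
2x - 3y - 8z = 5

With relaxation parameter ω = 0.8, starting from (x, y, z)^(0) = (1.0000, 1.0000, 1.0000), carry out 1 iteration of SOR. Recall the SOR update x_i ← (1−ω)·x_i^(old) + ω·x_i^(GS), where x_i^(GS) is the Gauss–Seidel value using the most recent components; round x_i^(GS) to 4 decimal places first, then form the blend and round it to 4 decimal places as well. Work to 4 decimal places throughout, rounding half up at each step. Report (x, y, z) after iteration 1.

Iteration 1:
  x: GS value = (6 - (1)·1.0000 - (3)·1.0000) / (6) = 0.3333;  x ← (1−ω)·1.0000 + ω·0.3333 = 0.4666
  y: GS value = (-5 - (2)·0.4666 - (3)·1.0000) / (6) = -1.4889;  y ← (1−ω)·1.0000 + ω·-1.4889 = -0.9911
  z: GS value = (5 - (2)·0.4666 - (-3)·-0.9911) / (-8) = -0.1367;  z ← (1−ω)·1.0000 + ω·-0.1367 = 0.0906

(0.4666, -0.9911, 0.0906)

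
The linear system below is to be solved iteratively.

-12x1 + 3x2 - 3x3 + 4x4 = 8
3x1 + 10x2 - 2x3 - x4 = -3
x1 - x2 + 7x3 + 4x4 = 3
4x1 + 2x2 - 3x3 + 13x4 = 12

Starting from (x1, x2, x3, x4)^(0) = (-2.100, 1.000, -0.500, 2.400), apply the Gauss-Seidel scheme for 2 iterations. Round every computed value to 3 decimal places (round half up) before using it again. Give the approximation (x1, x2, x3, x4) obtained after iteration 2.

Iteration 1:
  x1 = (8 - (3)·1.000 - (-3)·-0.500 - (4)·2.400) / (-12) = 0.508
  x2 = (-3 - (3)·0.508 - (-2)·-0.500 - (-1)·2.400) / (10) = -0.312
  x3 = (3 - (1)·0.508 - (-1)·-0.312 - (4)·2.400) / (7) = -1.060
  x4 = (12 - (4)·0.508 - (2)·-0.312 - (-3)·-1.060) / (13) = 0.570
Iteration 2:
  x1 = (8 - (3)·-0.312 - (-3)·-1.060 - (4)·0.570) / (-12) = -0.290
  x2 = (-3 - (3)·-0.290 - (-2)·-1.060 - (-1)·0.570) / (10) = -0.368
  x3 = (3 - (1)·-0.290 - (-1)·-0.368 - (4)·0.570) / (7) = 0.092
  x4 = (12 - (4)·-0.290 - (2)·-0.368 - (-3)·0.092) / (13) = 1.090

(-0.290, -0.368, 0.092, 1.090)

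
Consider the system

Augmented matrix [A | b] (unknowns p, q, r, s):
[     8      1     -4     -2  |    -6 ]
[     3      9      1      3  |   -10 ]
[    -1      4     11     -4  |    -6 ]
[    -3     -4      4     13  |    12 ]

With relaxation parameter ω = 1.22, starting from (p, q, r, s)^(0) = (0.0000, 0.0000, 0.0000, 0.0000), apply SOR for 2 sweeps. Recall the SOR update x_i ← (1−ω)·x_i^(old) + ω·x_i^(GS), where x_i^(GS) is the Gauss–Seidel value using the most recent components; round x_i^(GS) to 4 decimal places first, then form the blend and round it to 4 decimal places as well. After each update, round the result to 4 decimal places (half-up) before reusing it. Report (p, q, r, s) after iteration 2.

(-0.5752, -1.1141, 0.1143, 0.3660)

Iteration 1:
  p: GS value = (-6 - (1)·0.0000 - (-4)·0.0000 - (-2)·0.0000) / (8) = -0.7500;  p ← (1−ω)·0.0000 + ω·-0.7500 = -0.9150
  q: GS value = (-10 - (3)·-0.9150 - (1)·0.0000 - (3)·0.0000) / (9) = -0.8061;  q ← (1−ω)·0.0000 + ω·-0.8061 = -0.9834
  r: GS value = (-6 - (-1)·-0.9150 - (4)·-0.9834 - (-4)·0.0000) / (11) = -0.2710;  r ← (1−ω)·0.0000 + ω·-0.2710 = -0.3306
  s: GS value = (12 - (-3)·-0.9150 - (-4)·-0.9834 - (4)·-0.3306) / (13) = 0.5111;  s ← (1−ω)·0.0000 + ω·0.5111 = 0.6235
Iteration 2:
  p: GS value = (-6 - (1)·-0.9834 - (-4)·-0.3306 - (-2)·0.6235) / (8) = -0.6365;  p ← (1−ω)·-0.9150 + ω·-0.6365 = -0.5752
  q: GS value = (-10 - (3)·-0.5752 - (1)·-0.3306 - (3)·0.6235) / (9) = -1.0905;  q ← (1−ω)·-0.9834 + ω·-1.0905 = -1.1141
  r: GS value = (-6 - (-1)·-0.5752 - (4)·-1.1141 - (-4)·0.6235) / (11) = 0.0341;  r ← (1−ω)·-0.3306 + ω·0.0341 = 0.1143
  s: GS value = (12 - (-3)·-0.5752 - (-4)·-1.1141 - (4)·0.1143) / (13) = 0.4124;  s ← (1−ω)·0.6235 + ω·0.4124 = 0.3660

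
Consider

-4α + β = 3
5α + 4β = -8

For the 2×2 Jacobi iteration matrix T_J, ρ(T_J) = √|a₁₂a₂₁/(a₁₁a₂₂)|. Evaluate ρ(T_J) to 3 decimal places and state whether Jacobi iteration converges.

a₁₂a₂₁/(a₁₁a₂₂) = (1)·(5) / ((-4)·(4)) = -0.312500
ρ = √|-0.312500| = √0.312500 = 0.559
ρ < 1, so Jacobi converges

0.559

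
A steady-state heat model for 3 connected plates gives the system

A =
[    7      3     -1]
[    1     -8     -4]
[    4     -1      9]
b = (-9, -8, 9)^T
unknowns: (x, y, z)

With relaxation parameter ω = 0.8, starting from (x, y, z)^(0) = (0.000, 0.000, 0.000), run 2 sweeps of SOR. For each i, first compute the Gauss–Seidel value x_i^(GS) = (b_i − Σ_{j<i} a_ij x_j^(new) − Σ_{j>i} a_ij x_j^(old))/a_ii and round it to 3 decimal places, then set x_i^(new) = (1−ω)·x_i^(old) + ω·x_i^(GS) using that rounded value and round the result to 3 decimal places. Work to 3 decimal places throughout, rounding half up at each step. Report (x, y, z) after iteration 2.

(-1.333, 0.315, 1.547)

Iteration 1:
  x: GS value = (-9 - (3)·0.000 - (-1)·0.000) / (7) = -1.286;  x ← (1−ω)·0.000 + ω·-1.286 = -1.029
  y: GS value = (-8 - (1)·-1.029 - (-4)·0.000) / (-8) = 0.871;  y ← (1−ω)·0.000 + ω·0.871 = 0.697
  z: GS value = (9 - (4)·-1.029 - (-1)·0.697) / (9) = 1.535;  z ← (1−ω)·0.000 + ω·1.535 = 1.228
Iteration 2:
  x: GS value = (-9 - (3)·0.697 - (-1)·1.228) / (7) = -1.409;  x ← (1−ω)·-1.029 + ω·-1.409 = -1.333
  y: GS value = (-8 - (1)·-1.333 - (-4)·1.228) / (-8) = 0.219;  y ← (1−ω)·0.697 + ω·0.219 = 0.315
  z: GS value = (9 - (4)·-1.333 - (-1)·0.315) / (9) = 1.627;  z ← (1−ω)·1.228 + ω·1.627 = 1.547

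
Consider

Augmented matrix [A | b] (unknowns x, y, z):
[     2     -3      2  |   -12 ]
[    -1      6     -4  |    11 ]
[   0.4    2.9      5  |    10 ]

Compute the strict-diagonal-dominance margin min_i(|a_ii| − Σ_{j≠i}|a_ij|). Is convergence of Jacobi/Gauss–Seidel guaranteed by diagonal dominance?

row 1: |2| − (3+2) = -3
row 2: |6| − (1+4) = 1
row 3: |5| − (0.4+2.9) = 1.7
minimum over rows = -3 → not strictly diagonally dominant

-3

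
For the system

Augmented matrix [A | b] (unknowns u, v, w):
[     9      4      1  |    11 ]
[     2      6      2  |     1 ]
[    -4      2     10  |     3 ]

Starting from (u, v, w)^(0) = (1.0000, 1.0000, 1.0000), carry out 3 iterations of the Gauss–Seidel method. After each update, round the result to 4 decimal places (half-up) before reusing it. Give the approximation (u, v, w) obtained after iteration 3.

Iteration 1:
  u = (11 - (4)·1.0000 - (1)·1.0000) / (9) = 0.6667
  v = (1 - (2)·0.6667 - (2)·1.0000) / (6) = -0.3889
  w = (3 - (-4)·0.6667 - (2)·-0.3889) / (10) = 0.6445
Iteration 2:
  u = (11 - (4)·-0.3889 - (1)·0.6445) / (9) = 1.3235
  v = (1 - (2)·1.3235 - (2)·0.6445) / (6) = -0.4893
  w = (3 - (-4)·1.3235 - (2)·-0.4893) / (10) = 0.9273
Iteration 3:
  u = (11 - (4)·-0.4893 - (1)·0.9273) / (9) = 1.3367
  v = (1 - (2)·1.3367 - (2)·0.9273) / (6) = -0.5880
  w = (3 - (-4)·1.3367 - (2)·-0.5880) / (10) = 0.9523

(1.3367, -0.5880, 0.9523)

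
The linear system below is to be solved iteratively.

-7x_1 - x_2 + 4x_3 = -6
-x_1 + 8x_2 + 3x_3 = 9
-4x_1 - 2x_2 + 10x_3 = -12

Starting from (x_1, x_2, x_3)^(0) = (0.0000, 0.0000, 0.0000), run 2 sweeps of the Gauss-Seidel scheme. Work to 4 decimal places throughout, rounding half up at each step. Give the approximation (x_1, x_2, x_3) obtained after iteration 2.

Iteration 1:
  x_1 = (-6 - (-1)·0.0000 - (4)·0.0000) / (-7) = 0.8571
  x_2 = (9 - (-1)·0.8571 - (3)·0.0000) / (8) = 1.2321
  x_3 = (-12 - (-4)·0.8571 - (-2)·1.2321) / (10) = -0.6107
Iteration 2:
  x_1 = (-6 - (-1)·1.2321 - (4)·-0.6107) / (-7) = 0.3322
  x_2 = (9 - (-1)·0.3322 - (3)·-0.6107) / (8) = 1.3955
  x_3 = (-12 - (-4)·0.3322 - (-2)·1.3955) / (10) = -0.7880

(0.3322, 1.3955, -0.7880)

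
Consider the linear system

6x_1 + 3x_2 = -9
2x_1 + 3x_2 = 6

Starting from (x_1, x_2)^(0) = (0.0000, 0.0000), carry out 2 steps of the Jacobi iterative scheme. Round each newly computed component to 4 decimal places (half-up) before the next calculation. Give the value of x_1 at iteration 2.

Iteration 1:
  x_1 = (-9 - (3)·0.0000) / (6) = -1.5000
  x_2 = (6 - (2)·0.0000) / (3) = 2.0000
Iteration 2:
  x_1 = (-9 - (3)·2.0000) / (6) = -2.5000
  x_2 = (6 - (2)·-1.5000) / (3) = 3.0000

-2.5000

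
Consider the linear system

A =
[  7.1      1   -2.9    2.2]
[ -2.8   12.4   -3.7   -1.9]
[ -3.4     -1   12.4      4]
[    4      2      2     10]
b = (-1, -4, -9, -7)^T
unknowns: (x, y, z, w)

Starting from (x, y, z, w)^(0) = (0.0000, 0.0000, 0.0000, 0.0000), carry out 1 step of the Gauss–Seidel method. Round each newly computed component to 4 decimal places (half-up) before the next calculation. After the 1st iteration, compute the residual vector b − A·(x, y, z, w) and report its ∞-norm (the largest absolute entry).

3.7208

Iteration 1:
  x = (-1 - (1)·0.0000 - (-2.9)·0.0000 - (2.2)·0.0000) / (7.1) = -0.1408
  y = (-4 - (-2.8)·-0.1408 - (-3.7)·0.0000 - (-1.9)·0.0000) / (12.4) = -0.3544
  z = (-9 - (-3.4)·-0.1408 - (-1)·-0.3544 - (4)·0.0000) / (12.4) = -0.7930
  w = (-7 - (4)·-0.1408 - (2)·-0.3544 - (2)·-0.7930) / (10) = -0.4142
Residual b − A·x = (-1.0344, -3.7208, 1.6569, 0.0000); ∞-norm = 3.7208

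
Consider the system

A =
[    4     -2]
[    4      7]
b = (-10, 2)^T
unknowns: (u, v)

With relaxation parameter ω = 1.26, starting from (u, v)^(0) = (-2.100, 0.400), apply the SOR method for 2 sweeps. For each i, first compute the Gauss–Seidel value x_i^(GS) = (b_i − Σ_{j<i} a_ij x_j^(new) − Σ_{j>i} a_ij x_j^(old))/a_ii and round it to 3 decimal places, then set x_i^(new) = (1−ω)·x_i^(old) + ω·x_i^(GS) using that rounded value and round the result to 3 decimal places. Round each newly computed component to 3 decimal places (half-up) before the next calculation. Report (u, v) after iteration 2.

(-1.310, 0.796)

Iteration 1:
  u: GS value = (-10 - (-2)·0.400) / (4) = -2.300;  u ← (1−ω)·-2.100 + ω·-2.300 = -2.352
  v: GS value = (2 - (4)·-2.352) / (7) = 1.630;  v ← (1−ω)·0.400 + ω·1.630 = 1.950
Iteration 2:
  u: GS value = (-10 - (-2)·1.950) / (4) = -1.525;  u ← (1−ω)·-2.352 + ω·-1.525 = -1.310
  v: GS value = (2 - (4)·-1.310) / (7) = 1.034;  v ← (1−ω)·1.950 + ω·1.034 = 0.796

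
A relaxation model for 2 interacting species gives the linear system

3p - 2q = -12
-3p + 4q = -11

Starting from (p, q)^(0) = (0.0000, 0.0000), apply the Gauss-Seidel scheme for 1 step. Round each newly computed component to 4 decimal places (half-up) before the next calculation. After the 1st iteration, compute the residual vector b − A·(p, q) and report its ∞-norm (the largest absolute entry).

Iteration 1:
  p = (-12 - (-2)·0.0000) / (3) = -4.0000
  q = (-11 - (-3)·-4.0000) / (4) = -5.7500
Residual b − A·x = (-11.5000, 0.0000); ∞-norm = 11.5000

11.5000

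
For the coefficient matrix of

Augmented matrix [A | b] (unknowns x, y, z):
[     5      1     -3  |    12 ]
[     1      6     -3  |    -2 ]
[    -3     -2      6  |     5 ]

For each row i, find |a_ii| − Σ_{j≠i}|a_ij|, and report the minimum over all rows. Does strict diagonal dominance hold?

row 1: |5| − (1+3) = 1
row 2: |6| − (1+3) = 2
row 3: |6| − (3+2) = 1
minimum over rows = 1 → strictly diagonally dominant (convergence guaranteed)

1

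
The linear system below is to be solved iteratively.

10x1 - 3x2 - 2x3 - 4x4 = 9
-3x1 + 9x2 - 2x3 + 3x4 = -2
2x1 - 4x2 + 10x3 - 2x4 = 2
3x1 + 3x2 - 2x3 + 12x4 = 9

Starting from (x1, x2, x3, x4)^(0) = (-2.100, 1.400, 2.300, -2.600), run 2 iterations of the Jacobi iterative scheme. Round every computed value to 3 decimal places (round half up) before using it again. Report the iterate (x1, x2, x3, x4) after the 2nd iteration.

(1.692, -0.265, 0.496, 0.561)

Iteration 1:
  x1 = (9 - (-3)·1.400 - (-2)·2.300 - (-4)·-2.600) / (10) = 0.740
  x2 = (-2 - (-3)·-2.100 - (-2)·2.300 - (3)·-2.600) / (9) = 0.456
  x3 = (2 - (2)·-2.100 - (-4)·1.400 - (-2)·-2.600) / (10) = 0.660
  x4 = (9 - (3)·-2.100 - (3)·1.400 - (-2)·2.300) / (12) = 1.308
Iteration 2:
  x1 = (9 - (-3)·0.456 - (-2)·0.660 - (-4)·1.308) / (10) = 1.692
  x2 = (-2 - (-3)·0.740 - (-2)·0.660 - (3)·1.308) / (9) = -0.265
  x3 = (2 - (2)·0.740 - (-4)·0.456 - (-2)·1.308) / (10) = 0.496
  x4 = (9 - (3)·0.740 - (3)·0.456 - (-2)·0.660) / (12) = 0.561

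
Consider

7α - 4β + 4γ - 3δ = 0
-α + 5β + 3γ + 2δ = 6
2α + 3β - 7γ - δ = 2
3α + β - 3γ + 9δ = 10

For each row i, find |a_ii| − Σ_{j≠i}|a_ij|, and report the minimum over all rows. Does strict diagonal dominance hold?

-4

row 1: |7| − (4+4+3) = -4
row 2: |5| − (1+3+2) = -1
row 3: |-7| − (2+3+1) = 1
row 4: |9| − (3+1+3) = 2
minimum over rows = -4 → not strictly diagonally dominant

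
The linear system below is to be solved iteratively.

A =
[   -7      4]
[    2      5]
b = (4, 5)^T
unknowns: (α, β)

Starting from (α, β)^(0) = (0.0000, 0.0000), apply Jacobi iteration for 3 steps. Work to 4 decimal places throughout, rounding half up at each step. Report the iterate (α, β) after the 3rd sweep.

Iteration 1:
  α = (4 - (4)·0.0000) / (-7) = -0.5714
  β = (5 - (2)·0.0000) / (5) = 1.0000
Iteration 2:
  α = (4 - (4)·1.0000) / (-7) = 0.0000
  β = (5 - (2)·-0.5714) / (5) = 1.2286
Iteration 3:
  α = (4 - (4)·1.2286) / (-7) = 0.1306
  β = (5 - (2)·0.0000) / (5) = 1.0000

(0.1306, 1.0000)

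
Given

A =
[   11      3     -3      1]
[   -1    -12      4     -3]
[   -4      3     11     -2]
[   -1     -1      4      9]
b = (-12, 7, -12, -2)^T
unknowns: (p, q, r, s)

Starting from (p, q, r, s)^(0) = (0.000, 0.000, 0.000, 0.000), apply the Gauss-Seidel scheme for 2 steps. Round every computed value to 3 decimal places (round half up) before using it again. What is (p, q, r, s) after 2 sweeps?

(-1.344, -0.973, -1.277, 0.088)

Iteration 1:
  p = (-12 - (3)·0.000 - (-3)·0.000 - (1)·0.000) / (11) = -1.091
  q = (7 - (-1)·-1.091 - (4)·0.000 - (-3)·0.000) / (-12) = -0.492
  r = (-12 - (-4)·-1.091 - (3)·-0.492 - (-2)·0.000) / (11) = -1.353
  s = (-2 - (-1)·-1.091 - (-1)·-0.492 - (4)·-1.353) / (9) = 0.203
Iteration 2:
  p = (-12 - (3)·-0.492 - (-3)·-1.353 - (1)·0.203) / (11) = -1.344
  q = (7 - (-1)·-1.344 - (4)·-1.353 - (-3)·0.203) / (-12) = -0.973
  r = (-12 - (-4)·-1.344 - (3)·-0.973 - (-2)·0.203) / (11) = -1.277
  s = (-2 - (-1)·-1.344 - (-1)·-0.973 - (4)·-1.277) / (9) = 0.088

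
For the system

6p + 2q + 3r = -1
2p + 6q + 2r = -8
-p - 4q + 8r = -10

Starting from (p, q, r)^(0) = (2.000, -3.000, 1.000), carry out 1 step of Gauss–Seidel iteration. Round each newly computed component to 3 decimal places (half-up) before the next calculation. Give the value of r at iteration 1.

-2.097

Iteration 1:
  p = (-1 - (2)·-3.000 - (3)·1.000) / (6) = 0.333
  q = (-8 - (2)·0.333 - (2)·1.000) / (6) = -1.778
  r = (-10 - (-1)·0.333 - (-4)·-1.778) / (8) = -2.097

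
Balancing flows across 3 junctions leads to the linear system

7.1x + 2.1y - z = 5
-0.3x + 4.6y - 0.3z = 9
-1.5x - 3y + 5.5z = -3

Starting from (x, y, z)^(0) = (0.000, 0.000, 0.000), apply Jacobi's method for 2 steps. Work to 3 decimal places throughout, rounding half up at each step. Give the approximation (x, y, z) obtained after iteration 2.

(0.049, 1.967, 0.714)

Iteration 1:
  x = (5 - (2.1)·0.000 - (-1)·0.000) / (7.1) = 0.704
  y = (9 - (-0.3)·0.000 - (-0.3)·0.000) / (4.6) = 1.957
  z = (-3 - (-1.5)·0.000 - (-3)·0.000) / (5.5) = -0.545
Iteration 2:
  x = (5 - (2.1)·1.957 - (-1)·-0.545) / (7.1) = 0.049
  y = (9 - (-0.3)·0.704 - (-0.3)·-0.545) / (4.6) = 1.967
  z = (-3 - (-1.5)·0.704 - (-3)·1.957) / (5.5) = 0.714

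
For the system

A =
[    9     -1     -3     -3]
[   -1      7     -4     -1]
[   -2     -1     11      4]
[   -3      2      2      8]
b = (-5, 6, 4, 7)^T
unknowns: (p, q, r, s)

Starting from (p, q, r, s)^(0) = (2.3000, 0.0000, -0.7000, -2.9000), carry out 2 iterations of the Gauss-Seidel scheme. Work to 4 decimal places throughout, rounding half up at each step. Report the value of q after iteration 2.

Iteration 1:
  p = (-5 - (-1)·0.0000 - (-3)·-0.7000 - (-3)·-2.9000) / (9) = -1.7556
  q = (6 - (-1)·-1.7556 - (-4)·-0.7000 - (-1)·-2.9000) / (7) = -0.2079
  r = (4 - (-2)·-1.7556 - (-1)·-0.2079 - (4)·-2.9000) / (11) = 1.0801
  s = (7 - (-3)·-1.7556 - (2)·-0.2079 - (2)·1.0801) / (8) = -0.0014
Iteration 2:
  p = (-5 - (-1)·-0.2079 - (-3)·1.0801 - (-3)·-0.0014) / (9) = -0.2191
  q = (6 - (-1)·-0.2191 - (-4)·1.0801 - (-1)·-0.0014) / (7) = 1.4428
  r = (4 - (-2)·-0.2191 - (-1)·1.4428 - (4)·-0.0014) / (11) = 0.4555
  s = (7 - (-3)·-0.2191 - (2)·1.4428 - (2)·0.4555) / (8) = 0.3183

1.4428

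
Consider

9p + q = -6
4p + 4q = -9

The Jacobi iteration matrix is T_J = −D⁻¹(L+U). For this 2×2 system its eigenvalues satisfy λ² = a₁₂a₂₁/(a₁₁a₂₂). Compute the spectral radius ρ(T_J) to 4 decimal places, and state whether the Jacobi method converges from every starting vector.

a₁₂a₂₁/(a₁₁a₂₂) = (1)·(4) / ((9)·(4)) = 0.111111
ρ = √|0.111111| = √0.111111 = 0.3333
ρ < 1, so Jacobi converges

0.3333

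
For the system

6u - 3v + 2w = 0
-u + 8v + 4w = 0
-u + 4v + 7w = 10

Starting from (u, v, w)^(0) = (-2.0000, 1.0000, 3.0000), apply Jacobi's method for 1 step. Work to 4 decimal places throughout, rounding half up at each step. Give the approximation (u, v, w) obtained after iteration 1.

Iteration 1:
  u = (0 - (-3)·1.0000 - (2)·3.0000) / (6) = -0.5000
  v = (0 - (-1)·-2.0000 - (4)·3.0000) / (8) = -1.7500
  w = (10 - (-1)·-2.0000 - (4)·1.0000) / (7) = 0.5714

(-0.5000, -1.7500, 0.5714)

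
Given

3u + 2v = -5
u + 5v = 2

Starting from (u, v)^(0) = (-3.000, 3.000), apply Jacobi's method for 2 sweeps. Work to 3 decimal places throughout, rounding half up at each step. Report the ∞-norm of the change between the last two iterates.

1.334

Iteration 1:
  u = (-5 - (2)·3.000) / (3) = -3.667
  v = (2 - (1)·-3.000) / (5) = 1.000
Iteration 2:
  u = (-5 - (2)·1.000) / (3) = -2.333
  v = (2 - (1)·-3.667) / (5) = 1.133
Change: (1.334, 0.133) → max |·| = 1.334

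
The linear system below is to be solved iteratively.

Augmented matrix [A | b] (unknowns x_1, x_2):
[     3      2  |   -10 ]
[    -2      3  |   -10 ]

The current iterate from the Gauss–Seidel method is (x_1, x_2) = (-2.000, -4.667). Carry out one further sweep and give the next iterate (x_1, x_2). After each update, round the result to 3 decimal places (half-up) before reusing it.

(-0.222, -3.481)

One sweep:
  x_1 = (-10 - (2)·-4.667) / (3) = -0.222
  x_2 = (-10 - (-2)·-0.222) / (3) = -3.481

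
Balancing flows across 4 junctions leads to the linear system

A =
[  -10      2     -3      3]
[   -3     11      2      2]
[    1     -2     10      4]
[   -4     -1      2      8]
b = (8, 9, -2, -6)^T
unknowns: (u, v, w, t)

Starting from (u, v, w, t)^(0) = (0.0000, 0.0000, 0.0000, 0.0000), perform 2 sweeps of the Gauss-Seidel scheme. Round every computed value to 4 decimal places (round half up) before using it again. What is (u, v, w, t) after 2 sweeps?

(-1.0025, 0.7402, 0.4783, -1.2783)

Iteration 1:
  u = (8 - (2)·0.0000 - (-3)·0.0000 - (3)·0.0000) / (-10) = -0.8000
  v = (9 - (-3)·-0.8000 - (2)·0.0000 - (2)·0.0000) / (11) = 0.6000
  w = (-2 - (1)·-0.8000 - (-2)·0.6000 - (4)·0.0000) / (10) = 0.0000
  t = (-6 - (-4)·-0.8000 - (-1)·0.6000 - (2)·0.0000) / (8) = -1.0750
Iteration 2:
  u = (8 - (2)·0.6000 - (-3)·0.0000 - (3)·-1.0750) / (-10) = -1.0025
  v = (9 - (-3)·-1.0025 - (2)·0.0000 - (2)·-1.0750) / (11) = 0.7402
  w = (-2 - (1)·-1.0025 - (-2)·0.7402 - (4)·-1.0750) / (10) = 0.4783
  t = (-6 - (-4)·-1.0025 - (-1)·0.7402 - (2)·0.4783) / (8) = -1.2783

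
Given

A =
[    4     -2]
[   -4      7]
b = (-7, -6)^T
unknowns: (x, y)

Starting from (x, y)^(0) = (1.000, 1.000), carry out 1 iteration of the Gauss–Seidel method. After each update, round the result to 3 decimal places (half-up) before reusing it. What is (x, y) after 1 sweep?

Iteration 1:
  x = (-7 - (-2)·1.000) / (4) = -1.250
  y = (-6 - (-4)·-1.250) / (7) = -1.571

(-1.250, -1.571)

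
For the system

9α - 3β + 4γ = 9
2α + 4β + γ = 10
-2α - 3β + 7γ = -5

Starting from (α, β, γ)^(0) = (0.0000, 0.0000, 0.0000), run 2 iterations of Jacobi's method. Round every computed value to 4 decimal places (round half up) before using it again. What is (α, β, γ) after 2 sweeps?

Iteration 1:
  α = (9 - (-3)·0.0000 - (4)·0.0000) / (9) = 1.0000
  β = (10 - (2)·0.0000 - (1)·0.0000) / (4) = 2.5000
  γ = (-5 - (-2)·0.0000 - (-3)·0.0000) / (7) = -0.7143
Iteration 2:
  α = (9 - (-3)·2.5000 - (4)·-0.7143) / (9) = 2.1508
  β = (10 - (2)·1.0000 - (1)·-0.7143) / (4) = 2.1786
  γ = (-5 - (-2)·1.0000 - (-3)·2.5000) / (7) = 0.6429

(2.1508, 2.1786, 0.6429)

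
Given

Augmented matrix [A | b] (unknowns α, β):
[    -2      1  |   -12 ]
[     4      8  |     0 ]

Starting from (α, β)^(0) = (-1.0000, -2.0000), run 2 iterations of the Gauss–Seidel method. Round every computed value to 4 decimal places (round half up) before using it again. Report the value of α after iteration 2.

4.7500

Iteration 1:
  α = (-12 - (1)·-2.0000) / (-2) = 5.0000
  β = (0 - (4)·5.0000) / (8) = -2.5000
Iteration 2:
  α = (-12 - (1)·-2.5000) / (-2) = 4.7500
  β = (0 - (4)·4.7500) / (8) = -2.3750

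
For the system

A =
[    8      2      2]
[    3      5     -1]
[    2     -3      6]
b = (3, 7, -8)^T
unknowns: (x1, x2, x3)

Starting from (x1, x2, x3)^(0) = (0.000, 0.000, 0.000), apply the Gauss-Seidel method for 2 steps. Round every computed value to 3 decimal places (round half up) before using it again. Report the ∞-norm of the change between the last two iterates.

Iteration 1:
  x1 = (3 - (2)·0.000 - (2)·0.000) / (8) = 0.375
  x2 = (7 - (3)·0.375 - (-1)·0.000) / (5) = 1.175
  x3 = (-8 - (2)·0.375 - (-3)·1.175) / (6) = -0.871
Iteration 2:
  x1 = (3 - (2)·1.175 - (2)·-0.871) / (8) = 0.299
  x2 = (7 - (3)·0.299 - (-1)·-0.871) / (5) = 1.046
  x3 = (-8 - (2)·0.299 - (-3)·1.046) / (6) = -0.910
Change: (-0.076, -0.129, -0.039) → max |·| = 0.129

0.129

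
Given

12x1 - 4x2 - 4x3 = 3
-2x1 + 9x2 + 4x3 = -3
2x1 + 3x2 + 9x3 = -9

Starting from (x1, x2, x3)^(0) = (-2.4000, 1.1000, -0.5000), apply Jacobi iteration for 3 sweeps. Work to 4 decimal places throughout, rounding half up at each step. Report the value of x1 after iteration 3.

0.0006

Iteration 1:
  x1 = (3 - (-4)·1.1000 - (-4)·-0.5000) / (12) = 0.4500
  x2 = (-3 - (-2)·-2.4000 - (4)·-0.5000) / (9) = -0.6444
  x3 = (-9 - (2)·-2.4000 - (3)·1.1000) / (9) = -0.8333
Iteration 2:
  x1 = (3 - (-4)·-0.6444 - (-4)·-0.8333) / (12) = -0.2426
  x2 = (-3 - (-2)·0.4500 - (4)·-0.8333) / (9) = 0.1370
  x3 = (-9 - (2)·0.4500 - (3)·-0.6444) / (9) = -0.8852
Iteration 3:
  x1 = (3 - (-4)·0.1370 - (-4)·-0.8852) / (12) = 0.0006
  x2 = (-3 - (-2)·-0.2426 - (4)·-0.8852) / (9) = 0.0062
  x3 = (-9 - (2)·-0.2426 - (3)·0.1370) / (9) = -0.9918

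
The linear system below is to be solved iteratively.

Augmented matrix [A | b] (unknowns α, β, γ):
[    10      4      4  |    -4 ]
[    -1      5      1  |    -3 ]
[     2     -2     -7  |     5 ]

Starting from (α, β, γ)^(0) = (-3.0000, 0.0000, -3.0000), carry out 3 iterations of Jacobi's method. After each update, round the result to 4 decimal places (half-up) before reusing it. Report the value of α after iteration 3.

-0.2240

Iteration 1:
  α = (-4 - (4)·0.0000 - (4)·-3.0000) / (10) = 0.8000
  β = (-3 - (-1)·-3.0000 - (1)·-3.0000) / (5) = -0.6000
  γ = (5 - (2)·-3.0000 - (-2)·0.0000) / (-7) = -1.5714
Iteration 2:
  α = (-4 - (4)·-0.6000 - (4)·-1.5714) / (10) = 0.4686
  β = (-3 - (-1)·0.8000 - (1)·-1.5714) / (5) = -0.1257
  γ = (5 - (2)·0.8000 - (-2)·-0.6000) / (-7) = -0.3143
Iteration 3:
  α = (-4 - (4)·-0.1257 - (4)·-0.3143) / (10) = -0.2240
  β = (-3 - (-1)·0.4686 - (1)·-0.3143) / (5) = -0.4434
  γ = (5 - (2)·0.4686 - (-2)·-0.1257) / (-7) = -0.5445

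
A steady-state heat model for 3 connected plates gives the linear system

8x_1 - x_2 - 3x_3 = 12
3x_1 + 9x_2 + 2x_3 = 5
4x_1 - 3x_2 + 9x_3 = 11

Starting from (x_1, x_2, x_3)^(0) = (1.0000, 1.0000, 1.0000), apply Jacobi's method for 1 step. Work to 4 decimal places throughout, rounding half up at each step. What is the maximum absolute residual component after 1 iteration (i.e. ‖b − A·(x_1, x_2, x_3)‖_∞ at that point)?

6.9999

Iteration 1:
  x_1 = (12 - (-1)·1.0000 - (-3)·1.0000) / (8) = 2.0000
  x_2 = (5 - (3)·1.0000 - (2)·1.0000) / (9) = 0.0000
  x_3 = (11 - (4)·1.0000 - (-3)·1.0000) / (9) = 1.1111
Residual b − A·x = (-0.6667, -3.2222, -6.9999); ∞-norm = 6.9999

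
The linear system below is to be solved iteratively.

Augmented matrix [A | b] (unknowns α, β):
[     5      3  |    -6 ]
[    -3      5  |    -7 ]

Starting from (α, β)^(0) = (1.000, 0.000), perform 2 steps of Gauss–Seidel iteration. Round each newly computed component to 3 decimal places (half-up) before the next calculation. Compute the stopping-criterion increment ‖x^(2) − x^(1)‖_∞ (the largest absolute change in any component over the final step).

Iteration 1:
  α = (-6 - (3)·0.000) / (5) = -1.200
  β = (-7 - (-3)·-1.200) / (5) = -2.120
Iteration 2:
  α = (-6 - (3)·-2.120) / (5) = 0.072
  β = (-7 - (-3)·0.072) / (5) = -1.357
Change: (1.272, 0.763) → max |·| = 1.272

1.272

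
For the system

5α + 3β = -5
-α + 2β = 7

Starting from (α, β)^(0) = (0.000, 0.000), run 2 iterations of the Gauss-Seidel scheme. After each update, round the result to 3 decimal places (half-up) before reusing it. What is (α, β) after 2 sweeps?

Iteration 1:
  α = (-5 - (3)·0.000) / (5) = -1.000
  β = (7 - (-1)·-1.000) / (2) = 3.000
Iteration 2:
  α = (-5 - (3)·3.000) / (5) = -2.800
  β = (7 - (-1)·-2.800) / (2) = 2.100

(-2.800, 2.100)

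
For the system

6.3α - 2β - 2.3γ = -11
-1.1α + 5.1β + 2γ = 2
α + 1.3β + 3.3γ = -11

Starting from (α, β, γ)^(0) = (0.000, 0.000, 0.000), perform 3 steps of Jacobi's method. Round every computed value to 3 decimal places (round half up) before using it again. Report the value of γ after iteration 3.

-2.995

Iteration 1:
  α = (-11 - (-2)·0.000 - (-2.3)·0.000) / (6.3) = -1.746
  β = (2 - (-1.1)·0.000 - (2)·0.000) / (5.1) = 0.392
  γ = (-11 - (1)·0.000 - (1.3)·0.000) / (3.3) = -3.333
Iteration 2:
  α = (-11 - (-2)·0.392 - (-2.3)·-3.333) / (6.3) = -2.838
  β = (2 - (-1.1)·-1.746 - (2)·-3.333) / (5.1) = 1.323
  γ = (-11 - (1)·-1.746 - (1.3)·0.392) / (3.3) = -2.959
Iteration 3:
  α = (-11 - (-2)·1.323 - (-2.3)·-2.959) / (6.3) = -2.406
  β = (2 - (-1.1)·-2.838 - (2)·-2.959) / (5.1) = 0.940
  γ = (-11 - (1)·-2.838 - (1.3)·1.323) / (3.3) = -2.995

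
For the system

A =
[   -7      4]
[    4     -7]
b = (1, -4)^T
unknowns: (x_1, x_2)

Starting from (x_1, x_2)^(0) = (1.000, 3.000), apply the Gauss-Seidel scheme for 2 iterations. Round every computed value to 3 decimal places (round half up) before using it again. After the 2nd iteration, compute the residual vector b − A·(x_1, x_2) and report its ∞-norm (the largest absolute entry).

Iteration 1:
  x_1 = (1 - (4)·3.000) / (-7) = 1.571
  x_2 = (-4 - (4)·1.571) / (-7) = 1.469
Iteration 2:
  x_1 = (1 - (4)·1.469) / (-7) = 0.697
  x_2 = (-4 - (4)·0.697) / (-7) = 0.970
Residual b − A·x = (1.999, 0.002); ∞-norm = 1.999

1.999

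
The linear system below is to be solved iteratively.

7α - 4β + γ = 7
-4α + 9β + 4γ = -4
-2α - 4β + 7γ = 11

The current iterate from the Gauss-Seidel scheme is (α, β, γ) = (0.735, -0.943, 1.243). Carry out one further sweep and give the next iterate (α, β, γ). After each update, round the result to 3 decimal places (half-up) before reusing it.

One sweep:
  α = (7 - (-4)·-0.943 - (1)·1.243) / (7) = 0.284
  β = (-4 - (-4)·0.284 - (4)·1.243) / (9) = -0.871
  γ = (11 - (-2)·0.284 - (-4)·-0.871) / (7) = 1.155

(0.284, -0.871, 1.155)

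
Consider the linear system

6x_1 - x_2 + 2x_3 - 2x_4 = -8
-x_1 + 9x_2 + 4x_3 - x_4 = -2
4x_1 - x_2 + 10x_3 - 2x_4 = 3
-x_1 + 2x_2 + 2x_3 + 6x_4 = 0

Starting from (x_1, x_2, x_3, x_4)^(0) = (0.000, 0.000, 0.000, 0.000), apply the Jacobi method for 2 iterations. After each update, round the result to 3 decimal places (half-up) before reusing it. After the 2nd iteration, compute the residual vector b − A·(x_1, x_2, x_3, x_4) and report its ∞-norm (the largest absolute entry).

2.426

Iteration 1:
  x_1 = (-8 - (-1)·0.000 - (2)·0.000 - (-2)·0.000) / (6) = -1.333
  x_2 = (-2 - (-1)·0.000 - (4)·0.000 - (-1)·0.000) / (9) = -0.222
  x_3 = (3 - (4)·0.000 - (-1)·0.000 - (-2)·0.000) / (10) = 0.300
  x_4 = (0 - (-1)·0.000 - (2)·0.000 - (2)·0.000) / (6) = 0.000
Iteration 2:
  x_1 = (-8 - (-1)·-0.222 - (2)·0.300 - (-2)·0.000) / (6) = -1.470
  x_2 = (-2 - (-1)·-1.333 - (4)·0.300 - (-1)·0.000) / (9) = -0.504
  x_3 = (3 - (4)·-1.333 - (-1)·-0.222 - (-2)·0.000) / (10) = 0.811
  x_4 = (0 - (-1)·-1.333 - (2)·-0.222 - (2)·0.300) / (6) = -0.248
Residual b − A·x = (-1.802, -2.426, -0.230, -0.596); ∞-norm = 2.426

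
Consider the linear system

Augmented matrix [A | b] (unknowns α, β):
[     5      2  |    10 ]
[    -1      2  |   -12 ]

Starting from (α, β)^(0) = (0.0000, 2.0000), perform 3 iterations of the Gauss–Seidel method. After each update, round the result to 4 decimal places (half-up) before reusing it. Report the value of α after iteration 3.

3.5680

Iteration 1:
  α = (10 - (2)·2.0000) / (5) = 1.2000
  β = (-12 - (-1)·1.2000) / (2) = -5.4000
Iteration 2:
  α = (10 - (2)·-5.4000) / (5) = 4.1600
  β = (-12 - (-1)·4.1600) / (2) = -3.9200
Iteration 3:
  α = (10 - (2)·-3.9200) / (5) = 3.5680
  β = (-12 - (-1)·3.5680) / (2) = -4.2160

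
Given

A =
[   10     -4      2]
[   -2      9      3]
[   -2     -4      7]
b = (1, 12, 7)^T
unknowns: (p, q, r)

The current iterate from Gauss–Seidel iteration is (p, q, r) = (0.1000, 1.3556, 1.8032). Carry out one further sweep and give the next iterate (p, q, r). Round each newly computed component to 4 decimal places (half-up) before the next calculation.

One sweep:
  p = (1 - (-4)·1.3556 - (2)·1.8032) / (10) = 0.2816
  q = (12 - (-2)·0.2816 - (3)·1.8032) / (9) = 0.7948
  r = (7 - (-2)·0.2816 - (-4)·0.7948) / (7) = 1.5346

(0.2816, 0.7948, 1.5346)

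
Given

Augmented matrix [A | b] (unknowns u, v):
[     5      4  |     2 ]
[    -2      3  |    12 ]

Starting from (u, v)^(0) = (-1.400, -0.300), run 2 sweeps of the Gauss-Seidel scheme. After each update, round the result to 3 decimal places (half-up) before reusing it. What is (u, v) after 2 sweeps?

Iteration 1:
  u = (2 - (4)·-0.300) / (5) = 0.640
  v = (12 - (-2)·0.640) / (3) = 4.427
Iteration 2:
  u = (2 - (4)·4.427) / (5) = -3.142
  v = (12 - (-2)·-3.142) / (3) = 1.905

(-3.142, 1.905)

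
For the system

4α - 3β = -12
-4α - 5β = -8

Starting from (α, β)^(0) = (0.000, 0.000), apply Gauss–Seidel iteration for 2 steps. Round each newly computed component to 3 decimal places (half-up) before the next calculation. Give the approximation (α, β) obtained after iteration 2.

(0.000, 1.600)

Iteration 1:
  α = (-12 - (-3)·0.000) / (4) = -3.000
  β = (-8 - (-4)·-3.000) / (-5) = 4.000
Iteration 2:
  α = (-12 - (-3)·4.000) / (4) = 0.000
  β = (-8 - (-4)·0.000) / (-5) = 1.600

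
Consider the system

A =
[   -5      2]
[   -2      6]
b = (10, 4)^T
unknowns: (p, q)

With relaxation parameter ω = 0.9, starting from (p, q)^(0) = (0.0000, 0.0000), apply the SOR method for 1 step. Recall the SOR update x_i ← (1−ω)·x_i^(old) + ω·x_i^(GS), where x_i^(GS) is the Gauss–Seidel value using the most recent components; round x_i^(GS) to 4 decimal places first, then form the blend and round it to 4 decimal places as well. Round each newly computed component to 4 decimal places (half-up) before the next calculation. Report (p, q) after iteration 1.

Iteration 1:
  p: GS value = (10 - (2)·0.0000) / (-5) = -2.0000;  p ← (1−ω)·0.0000 + ω·-2.0000 = -1.8000
  q: GS value = (4 - (-2)·-1.8000) / (6) = 0.0667;  q ← (1−ω)·0.0000 + ω·0.0667 = 0.0600

(-1.8000, 0.0600)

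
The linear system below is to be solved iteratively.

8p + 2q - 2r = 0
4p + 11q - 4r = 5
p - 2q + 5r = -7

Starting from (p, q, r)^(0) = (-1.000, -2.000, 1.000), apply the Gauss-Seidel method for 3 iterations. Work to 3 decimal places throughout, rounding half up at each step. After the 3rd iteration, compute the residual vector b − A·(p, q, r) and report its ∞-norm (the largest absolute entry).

0.125

Iteration 1:
  p = (0 - (2)·-2.000 - (-2)·1.000) / (8) = 0.750
  q = (5 - (4)·0.750 - (-4)·1.000) / (11) = 0.545
  r = (-7 - (1)·0.750 - (-2)·0.545) / (5) = -1.332
Iteration 2:
  p = (0 - (2)·0.545 - (-2)·-1.332) / (8) = -0.469
  q = (5 - (4)·-0.469 - (-4)·-1.332) / (11) = 0.141
  r = (-7 - (1)·-0.469 - (-2)·0.141) / (5) = -1.250
Iteration 3:
  p = (0 - (2)·0.141 - (-2)·-1.250) / (8) = -0.348
  q = (5 - (4)·-0.348 - (-4)·-1.250) / (11) = 0.127
  r = (-7 - (1)·-0.348 - (-2)·0.127) / (5) = -1.280
Residual b − A·x = (-0.030, -0.125, 0.002); ∞-norm = 0.125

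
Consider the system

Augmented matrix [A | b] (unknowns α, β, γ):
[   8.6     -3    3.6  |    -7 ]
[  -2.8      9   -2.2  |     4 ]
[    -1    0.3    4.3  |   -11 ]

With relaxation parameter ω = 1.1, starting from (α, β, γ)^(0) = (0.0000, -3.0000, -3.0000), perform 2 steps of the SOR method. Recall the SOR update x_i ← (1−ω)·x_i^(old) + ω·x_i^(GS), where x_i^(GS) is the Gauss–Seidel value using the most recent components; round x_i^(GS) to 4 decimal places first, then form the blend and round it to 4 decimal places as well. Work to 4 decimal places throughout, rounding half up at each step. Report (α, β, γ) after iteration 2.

Iteration 1:
  α: GS value = (-7 - (-3)·-3.0000 - (3.6)·-3.0000) / (8.6) = -0.6047;  α ← (1−ω)·0.0000 + ω·-0.6047 = -0.6652
  β: GS value = (4 - (-2.8)·-0.6652 - (-2.2)·-3.0000) / (9) = -0.4958;  β ← (1−ω)·-3.0000 + ω·-0.4958 = -0.2454
  γ: GS value = (-11 - (-1)·-0.6652 - (0.3)·-0.2454) / (4.3) = -2.6957;  γ ← (1−ω)·-3.0000 + ω·-2.6957 = -2.6653
Iteration 2:
  α: GS value = (-7 - (-3)·-0.2454 - (3.6)·-2.6653) / (8.6) = 0.2161;  α ← (1−ω)·-0.6652 + ω·0.2161 = 0.3042
  β: GS value = (4 - (-2.8)·0.3042 - (-2.2)·-2.6653) / (9) = -0.1124;  β ← (1−ω)·-0.2454 + ω·-0.1124 = -0.0991
  γ: GS value = (-11 - (-1)·0.3042 - (0.3)·-0.0991) / (4.3) = -2.4805;  γ ← (1−ω)·-2.6653 + ω·-2.4805 = -2.4620

(0.3042, -0.0991, -2.4620)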